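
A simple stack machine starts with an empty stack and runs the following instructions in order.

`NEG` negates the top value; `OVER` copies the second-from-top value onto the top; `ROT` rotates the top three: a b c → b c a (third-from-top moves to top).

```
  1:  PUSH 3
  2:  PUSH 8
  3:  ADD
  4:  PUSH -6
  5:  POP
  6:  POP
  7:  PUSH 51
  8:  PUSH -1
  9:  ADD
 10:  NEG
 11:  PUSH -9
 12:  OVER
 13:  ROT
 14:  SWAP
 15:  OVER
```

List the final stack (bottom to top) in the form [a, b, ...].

PUSH 3   [3]
PUSH 8   [3, 8]
ADD      [11]
PUSH -6  [11, -6]
POP      [11]
POP      []
PUSH 51  [51]
PUSH -1  [51, -1]
ADD      [50]
NEG      [-50]
PUSH -9  [-50, -9]
OVER     [-50, -9, -50]
ROT      [-9, -50, -50]
SWAP     [-9, -50, -50]
OVER     [-9, -50, -50, -50]

[-9, -50, -50, -50]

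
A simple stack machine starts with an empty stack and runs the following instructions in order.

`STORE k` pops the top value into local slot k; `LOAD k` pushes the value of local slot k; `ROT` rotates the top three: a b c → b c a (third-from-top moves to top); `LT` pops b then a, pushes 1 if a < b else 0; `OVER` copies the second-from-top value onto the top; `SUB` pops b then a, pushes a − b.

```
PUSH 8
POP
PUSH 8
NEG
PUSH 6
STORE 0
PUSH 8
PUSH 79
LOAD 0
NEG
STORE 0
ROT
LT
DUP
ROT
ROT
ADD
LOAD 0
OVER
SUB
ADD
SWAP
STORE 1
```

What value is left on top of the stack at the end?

PUSH 8  : 8
POP     : (empty)
PUSH 8  : 8
NEG     : -8
PUSH 6  : -8 6
STORE 0 : -8
PUSH 8  : -8 8
PUSH 79 : -8 8 79
LOAD 0  : -8 8 79 6
NEG     : -8 8 79 -6
STORE 0 : -8 8 79
ROT     : 8 79 -8
LT      : 8 0
DUP     : 8 0 0
ROT     : 0 0 8
ROT     : 0 8 0
ADD     : 0 8
LOAD 0  : 0 8 -6
OVER    : 0 8 -6 8
SUB     : 0 8 -14
ADD     : 0 -6
SWAP    : -6 0
STORE 1 : -6

-6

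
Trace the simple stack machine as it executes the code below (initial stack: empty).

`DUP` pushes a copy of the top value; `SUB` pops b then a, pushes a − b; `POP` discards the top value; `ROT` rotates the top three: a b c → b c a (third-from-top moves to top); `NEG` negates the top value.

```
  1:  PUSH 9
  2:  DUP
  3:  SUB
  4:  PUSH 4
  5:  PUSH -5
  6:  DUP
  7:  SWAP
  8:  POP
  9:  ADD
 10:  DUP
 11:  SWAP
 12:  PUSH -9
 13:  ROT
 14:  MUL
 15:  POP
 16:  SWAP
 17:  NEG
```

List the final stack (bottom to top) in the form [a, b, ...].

[-1, 0]

PUSH 9   9
DUP      9 9
SUB      0
PUSH 4   0 4
PUSH -5  0 4 -5
DUP      0 4 -5 -5
SWAP     0 4 -5 -5
POP      0 4 -5
ADD      0 -1
DUP      0 -1 -1
SWAP     0 -1 -1
PUSH -9  0 -1 -1 -9
ROT      0 -1 -9 -1
MUL      0 -1 9
POP      0 -1
SWAP     -1 0
NEG      -1 0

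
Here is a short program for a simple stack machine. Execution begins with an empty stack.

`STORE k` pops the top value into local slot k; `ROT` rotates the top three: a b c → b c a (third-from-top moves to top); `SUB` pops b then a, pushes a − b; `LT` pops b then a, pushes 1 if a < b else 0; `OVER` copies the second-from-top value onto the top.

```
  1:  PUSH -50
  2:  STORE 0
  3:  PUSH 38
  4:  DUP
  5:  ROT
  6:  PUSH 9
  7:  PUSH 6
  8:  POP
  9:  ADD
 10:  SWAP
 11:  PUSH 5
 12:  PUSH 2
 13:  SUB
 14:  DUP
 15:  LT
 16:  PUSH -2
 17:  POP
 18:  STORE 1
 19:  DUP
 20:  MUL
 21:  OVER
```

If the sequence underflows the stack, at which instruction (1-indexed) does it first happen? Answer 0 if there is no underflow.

PUSH -50 -> [-50]
STORE 0  -> []
PUSH 38  -> [38]
DUP      -> [38, 38]
ROT  — needs 3 operands, stack has 2 → underflow

5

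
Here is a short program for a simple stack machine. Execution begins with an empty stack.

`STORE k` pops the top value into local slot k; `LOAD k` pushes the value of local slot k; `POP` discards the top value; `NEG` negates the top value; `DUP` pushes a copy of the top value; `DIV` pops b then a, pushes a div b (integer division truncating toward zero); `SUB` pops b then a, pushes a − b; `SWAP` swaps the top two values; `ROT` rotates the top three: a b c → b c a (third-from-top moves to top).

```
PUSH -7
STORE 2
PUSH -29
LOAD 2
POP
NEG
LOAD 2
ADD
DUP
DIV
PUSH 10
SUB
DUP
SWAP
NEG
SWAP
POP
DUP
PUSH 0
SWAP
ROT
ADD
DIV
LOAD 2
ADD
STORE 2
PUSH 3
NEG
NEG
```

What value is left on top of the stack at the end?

3

PUSH -7  → [-7]
STORE 2  → []
PUSH -29 → [-29]
LOAD 2   → [-29, -7]
POP      → [-29]
NEG      → [29]
LOAD 2   → [29, -7]
ADD      → [22]
DUP      → [22, 22]
DIV      → [1]
PUSH 10  → [1, 10]
SUB      → [-9]
DUP      → [-9, -9]
SWAP     → [-9, -9]
NEG      → [-9, 9]
SWAP     → [9, -9]
POP      → [9]
DUP      → [9, 9]
PUSH 0   → [9, 9, 0]
SWAP     → [9, 0, 9]
ROT      → [0, 9, 9]
ADD      → [0, 18]
DIV      → [0]
LOAD 2   → [0, -7]
ADD      → [-7]
STORE 2  → []
PUSH 3   → [3]
NEG      → [-3]
NEG      → [3]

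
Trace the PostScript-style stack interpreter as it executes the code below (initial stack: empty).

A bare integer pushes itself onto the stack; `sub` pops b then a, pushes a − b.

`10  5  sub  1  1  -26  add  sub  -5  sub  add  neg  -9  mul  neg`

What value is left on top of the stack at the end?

-324

10  → [10]
5   → [10, 5]
sub → [5]
1   → [5, 1]
1   → [5, 1, 1]
-26 → [5, 1, 1, -26]
add → [5, 1, -25]
sub → [5, 26]
-5  → [5, 26, -5]
sub → [5, 31]
add → [36]
neg → [-36]
-9  → [-36, -9]
mul → [324]
neg → [-324]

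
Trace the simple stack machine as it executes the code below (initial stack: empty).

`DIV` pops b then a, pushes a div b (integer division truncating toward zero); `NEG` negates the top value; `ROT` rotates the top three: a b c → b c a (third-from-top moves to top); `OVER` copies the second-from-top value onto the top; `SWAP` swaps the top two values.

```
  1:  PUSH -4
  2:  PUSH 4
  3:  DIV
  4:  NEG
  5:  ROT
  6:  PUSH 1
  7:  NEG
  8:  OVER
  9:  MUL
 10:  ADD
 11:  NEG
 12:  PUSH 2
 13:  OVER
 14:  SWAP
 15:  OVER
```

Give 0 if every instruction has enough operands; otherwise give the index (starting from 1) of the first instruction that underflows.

5

PUSH -4  [-4]
PUSH 4   [-4, 4]
DIV      [-1]
NEG      [1]
ROT  — needs 3 operands, stack has 1 → underflow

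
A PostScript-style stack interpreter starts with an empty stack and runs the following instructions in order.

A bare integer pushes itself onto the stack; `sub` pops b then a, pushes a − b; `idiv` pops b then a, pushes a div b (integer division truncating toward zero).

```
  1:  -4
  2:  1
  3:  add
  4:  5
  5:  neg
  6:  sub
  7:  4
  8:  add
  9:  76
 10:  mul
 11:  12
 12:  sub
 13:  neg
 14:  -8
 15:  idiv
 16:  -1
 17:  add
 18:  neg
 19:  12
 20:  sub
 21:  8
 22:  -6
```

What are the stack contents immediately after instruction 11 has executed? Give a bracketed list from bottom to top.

-4  → -4
1   → -4 1
add → -3
5   → -3 5
neg → -3 -5
sub → 2
4   → 2 4
add → 6
76  → 6 76
mul → 456
12  → 456 12

[456, 12]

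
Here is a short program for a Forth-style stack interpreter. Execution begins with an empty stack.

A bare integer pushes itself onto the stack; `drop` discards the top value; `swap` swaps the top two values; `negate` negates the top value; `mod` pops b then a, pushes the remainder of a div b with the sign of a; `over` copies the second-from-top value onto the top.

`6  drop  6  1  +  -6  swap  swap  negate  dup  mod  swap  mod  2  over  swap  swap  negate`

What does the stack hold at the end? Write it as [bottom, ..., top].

[0, 2, 0]

6      → [6]
drop   → []
6      → [6]
1      → [6, 1]
+      → [7]
-6     → [7, -6]
swap   → [-6, 7]
swap   → [7, -6]
negate → [7, 6]
dup    → [7, 6, 6]
mod    → [7, 0]
swap   → [0, 7]
mod    → [0]
2      → [0, 2]
over   → [0, 2, 0]
swap   → [0, 0, 2]
swap   → [0, 2, 0]
negate → [0, 2, 0]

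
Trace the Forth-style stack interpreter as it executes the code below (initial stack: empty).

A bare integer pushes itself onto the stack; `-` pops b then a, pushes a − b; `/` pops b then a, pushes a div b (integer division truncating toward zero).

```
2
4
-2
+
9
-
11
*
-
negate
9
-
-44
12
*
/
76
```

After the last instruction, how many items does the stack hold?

2      → 2
4      → 2 4
-2     → 2 4 -2
+      → 2 2
9      → 2 2 9
-      → 2 -7
11     → 2 -7 11
*      → 2 -77
-      → 79
negate → -79
9      → -79 9
-      → -88
-44    → -88 -44
12     → -88 -44 12
*      → -88 -528
/      → 0
76     → 0 76

2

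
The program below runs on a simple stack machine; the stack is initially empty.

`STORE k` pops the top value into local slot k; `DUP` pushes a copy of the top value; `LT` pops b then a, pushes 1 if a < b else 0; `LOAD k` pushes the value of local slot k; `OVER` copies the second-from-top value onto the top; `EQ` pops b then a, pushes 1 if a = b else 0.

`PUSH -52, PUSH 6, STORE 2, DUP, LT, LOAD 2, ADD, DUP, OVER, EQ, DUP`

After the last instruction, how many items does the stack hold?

3

PUSH -52  -52
PUSH 6    -52 6
STORE 2   -52
DUP       -52 -52
LT        0
LOAD 2    0 6
ADD       6
DUP       6 6
OVER      6 6 6
EQ        6 1
DUP       6 1 1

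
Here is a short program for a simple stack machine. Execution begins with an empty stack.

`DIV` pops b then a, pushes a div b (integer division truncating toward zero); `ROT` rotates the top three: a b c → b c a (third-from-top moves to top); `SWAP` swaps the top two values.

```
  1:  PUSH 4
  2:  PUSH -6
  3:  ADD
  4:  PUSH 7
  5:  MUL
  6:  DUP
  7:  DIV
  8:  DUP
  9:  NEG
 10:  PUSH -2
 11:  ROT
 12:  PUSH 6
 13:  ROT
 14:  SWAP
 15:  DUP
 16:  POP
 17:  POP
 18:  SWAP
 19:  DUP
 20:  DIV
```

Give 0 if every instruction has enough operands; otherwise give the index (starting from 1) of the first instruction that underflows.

PUSH 4   [4]
PUSH -6  [4, -6]
ADD      [-2]
PUSH 7   [-2, 7]
MUL      [-14]
DUP      [-14, -14]
DIV      [1]
DUP      [1, 1]
NEG      [1, -1]
PUSH -2  [1, -1, -2]
ROT      [-1, -2, 1]
PUSH 6   [-1, -2, 1, 6]
ROT      [-1, 1, 6, -2]
SWAP     [-1, 1, -2, 6]
DUP      [-1, 1, -2, 6, 6]
POP      [-1, 1, -2, 6]
POP      [-1, 1, -2]
SWAP     [-1, -2, 1]
DUP      [-1, -2, 1, 1]
DIV      [-1, -2, 1]

0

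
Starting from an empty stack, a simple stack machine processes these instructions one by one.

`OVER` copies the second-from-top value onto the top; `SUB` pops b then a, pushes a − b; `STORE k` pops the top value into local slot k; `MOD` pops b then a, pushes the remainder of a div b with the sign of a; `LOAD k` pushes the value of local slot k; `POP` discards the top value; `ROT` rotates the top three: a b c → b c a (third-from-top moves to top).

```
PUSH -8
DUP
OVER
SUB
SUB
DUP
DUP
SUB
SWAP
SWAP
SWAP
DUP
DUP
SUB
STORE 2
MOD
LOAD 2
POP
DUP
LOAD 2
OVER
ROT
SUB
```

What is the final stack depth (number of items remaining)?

PUSH -8 -> [-8]
DUP     -> [-8, -8]
OVER    -> [-8, -8, -8]
SUB     -> [-8, 0]
SUB     -> [-8]
DUP     -> [-8, -8]
DUP     -> [-8, -8, -8]
SUB     -> [-8, 0]
SWAP    -> [0, -8]
SWAP    -> [-8, 0]
SWAP    -> [0, -8]
DUP     -> [0, -8, -8]
DUP     -> [0, -8, -8, -8]
SUB     -> [0, -8, 0]
STORE 2 -> [0, -8]
MOD     -> [0]
LOAD 2  -> [0, 0]
POP     -> [0]
DUP     -> [0, 0]
LOAD 2  -> [0, 0, 0]
OVER    -> [0, 0, 0, 0]
ROT     -> [0, 0, 0, 0]
SUB     -> [0, 0, 0]

3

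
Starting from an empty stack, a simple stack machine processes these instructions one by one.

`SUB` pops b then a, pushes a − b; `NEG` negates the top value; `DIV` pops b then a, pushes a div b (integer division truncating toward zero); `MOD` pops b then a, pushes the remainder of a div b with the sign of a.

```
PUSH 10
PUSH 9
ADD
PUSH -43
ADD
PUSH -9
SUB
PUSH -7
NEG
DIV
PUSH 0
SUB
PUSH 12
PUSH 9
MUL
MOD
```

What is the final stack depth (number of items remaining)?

PUSH 10  -> [10]
PUSH 9   -> [10, 9]
ADD      -> [19]
PUSH -43 -> [19, -43]
ADD      -> [-24]
PUSH -9  -> [-24, -9]
SUB      -> [-15]
PUSH -7  -> [-15, -7]
NEG      -> [-15, 7]
DIV      -> [-2]
PUSH 0   -> [-2, 0]
SUB      -> [-2]
PUSH 12  -> [-2, 12]
PUSH 9   -> [-2, 12, 9]
MUL      -> [-2, 108]
MOD      -> [-2]

1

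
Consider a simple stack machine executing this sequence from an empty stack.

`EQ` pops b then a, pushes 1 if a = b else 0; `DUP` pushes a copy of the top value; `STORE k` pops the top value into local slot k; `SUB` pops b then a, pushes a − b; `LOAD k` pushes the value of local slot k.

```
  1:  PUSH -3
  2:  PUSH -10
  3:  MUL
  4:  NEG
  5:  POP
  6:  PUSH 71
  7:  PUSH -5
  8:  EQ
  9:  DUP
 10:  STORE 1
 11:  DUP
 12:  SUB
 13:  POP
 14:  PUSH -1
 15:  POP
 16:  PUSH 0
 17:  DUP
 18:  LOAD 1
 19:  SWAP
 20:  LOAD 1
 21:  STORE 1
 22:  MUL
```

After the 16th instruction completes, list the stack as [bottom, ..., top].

[0]

PUSH -3  -> [-3]
PUSH -10 -> [-3, -10]
MUL      -> [30]
NEG      -> [-30]
POP      -> []
PUSH 71  -> [71]
PUSH -5  -> [71, -5]
EQ       -> [0]
DUP      -> [0, 0]
STORE 1  -> [0]
DUP      -> [0, 0]
SUB      -> [0]
POP      -> []
PUSH -1  -> [-1]
POP      -> []
PUSH 0   -> [0]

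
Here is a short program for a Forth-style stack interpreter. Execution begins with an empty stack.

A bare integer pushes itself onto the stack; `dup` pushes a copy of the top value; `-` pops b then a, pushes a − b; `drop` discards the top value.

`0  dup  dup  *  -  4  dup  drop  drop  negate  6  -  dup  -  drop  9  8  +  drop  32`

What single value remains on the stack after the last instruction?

32

0      → 0
dup    → 0 0
dup    → 0 0 0
*      → 0 0
-      → 0
4      → 0 4
dup    → 0 4 4
drop   → 0 4
drop   → 0
negate → 0
6      → 0 6
-      → -6
dup    → -6 -6
-      → 0
drop   → (empty)
9      → 9
8      → 9 8
+      → 17
drop   → (empty)
32     → 32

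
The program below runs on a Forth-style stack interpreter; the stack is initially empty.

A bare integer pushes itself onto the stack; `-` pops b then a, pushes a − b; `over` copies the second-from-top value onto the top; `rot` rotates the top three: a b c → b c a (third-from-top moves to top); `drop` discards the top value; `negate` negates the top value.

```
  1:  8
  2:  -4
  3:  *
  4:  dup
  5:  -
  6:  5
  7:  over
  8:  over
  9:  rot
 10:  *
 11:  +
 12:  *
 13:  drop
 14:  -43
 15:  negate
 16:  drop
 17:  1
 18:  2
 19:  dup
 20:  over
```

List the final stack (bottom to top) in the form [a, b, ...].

8       [8]
-4      [8, -4]
*       [-32]
dup     [-32, -32]
-       [0]
5       [0, 5]
over    [0, 5, 0]
over    [0, 5, 0, 5]
rot     [0, 0, 5, 5]
*       [0, 0, 25]
+       [0, 25]
*       [0]
drop    []
-43     [-43]
negate  [43]
drop    []
1       [1]
2       [1, 2]
dup     [1, 2, 2]
over    [1, 2, 2, 2]

[1, 2, 2, 2]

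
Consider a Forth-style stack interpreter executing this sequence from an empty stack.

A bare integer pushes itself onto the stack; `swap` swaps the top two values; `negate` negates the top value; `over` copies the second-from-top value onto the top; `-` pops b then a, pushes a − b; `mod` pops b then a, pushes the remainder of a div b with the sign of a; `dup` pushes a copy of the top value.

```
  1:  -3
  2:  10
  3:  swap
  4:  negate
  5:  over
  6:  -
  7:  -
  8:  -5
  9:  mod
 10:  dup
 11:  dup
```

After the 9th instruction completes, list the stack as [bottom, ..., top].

[2]

-3     : [-3]
10     : [-3, 10]
swap   : [10, -3]
negate : [10, 3]
over   : [10, 3, 10]
-      : [10, -7]
-      : [17]
-5     : [17, -5]
mod    : [2]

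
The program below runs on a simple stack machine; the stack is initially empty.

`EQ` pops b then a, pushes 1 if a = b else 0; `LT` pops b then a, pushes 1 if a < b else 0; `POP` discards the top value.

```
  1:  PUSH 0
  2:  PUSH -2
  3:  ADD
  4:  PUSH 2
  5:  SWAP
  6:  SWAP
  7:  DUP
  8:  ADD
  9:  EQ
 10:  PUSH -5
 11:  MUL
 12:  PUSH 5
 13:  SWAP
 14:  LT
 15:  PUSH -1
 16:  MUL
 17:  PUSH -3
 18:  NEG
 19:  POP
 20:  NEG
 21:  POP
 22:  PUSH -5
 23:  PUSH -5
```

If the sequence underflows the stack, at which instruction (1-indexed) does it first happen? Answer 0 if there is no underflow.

0

PUSH 0  : 0
PUSH -2 : 0 -2
ADD     : -2
PUSH 2  : -2 2
SWAP    : 2 -2
SWAP    : -2 2
DUP     : -2 2 2
ADD     : -2 4
EQ      : 0
PUSH -5 : 0 -5
MUL     : 0
PUSH 5  : 0 5
SWAP    : 5 0
LT      : 0
PUSH -1 : 0 -1
MUL     : 0
PUSH -3 : 0 -3
NEG     : 0 3
POP     : 0
NEG     : 0
POP     : (empty)
PUSH -5 : -5
PUSH -5 : -5 -5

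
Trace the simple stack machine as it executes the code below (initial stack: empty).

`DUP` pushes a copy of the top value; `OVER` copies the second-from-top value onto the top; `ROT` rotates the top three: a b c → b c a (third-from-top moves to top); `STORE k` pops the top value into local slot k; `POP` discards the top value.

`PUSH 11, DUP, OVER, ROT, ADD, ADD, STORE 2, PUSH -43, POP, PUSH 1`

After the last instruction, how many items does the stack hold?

PUSH 11  → 11
DUP      → 11 11
OVER     → 11 11 11
ROT      → 11 11 11
ADD      → 11 22
ADD      → 33
STORE 2  → (empty)
PUSH -43 → -43
POP      → (empty)
PUSH 1   → 1

1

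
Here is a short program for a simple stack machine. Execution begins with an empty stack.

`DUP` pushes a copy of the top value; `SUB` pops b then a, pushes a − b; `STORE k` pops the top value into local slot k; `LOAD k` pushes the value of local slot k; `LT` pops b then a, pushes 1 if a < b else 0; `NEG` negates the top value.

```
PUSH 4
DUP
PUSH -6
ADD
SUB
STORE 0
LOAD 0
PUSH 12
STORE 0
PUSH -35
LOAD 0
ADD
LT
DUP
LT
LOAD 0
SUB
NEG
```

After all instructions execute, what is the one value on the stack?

PUSH 4   -> [4]
DUP      -> [4, 4]
PUSH -6  -> [4, 4, -6]
ADD      -> [4, -2]
SUB      -> [6]
STORE 0  -> []
LOAD 0   -> [6]
PUSH 12  -> [6, 12]
STORE 0  -> [6]
PUSH -35 -> [6, -35]
LOAD 0   -> [6, -35, 12]
ADD      -> [6, -23]
LT       -> [0]
DUP      -> [0, 0]
LT       -> [0]
LOAD 0   -> [0, 12]
SUB      -> [-12]
NEG      -> [12]

12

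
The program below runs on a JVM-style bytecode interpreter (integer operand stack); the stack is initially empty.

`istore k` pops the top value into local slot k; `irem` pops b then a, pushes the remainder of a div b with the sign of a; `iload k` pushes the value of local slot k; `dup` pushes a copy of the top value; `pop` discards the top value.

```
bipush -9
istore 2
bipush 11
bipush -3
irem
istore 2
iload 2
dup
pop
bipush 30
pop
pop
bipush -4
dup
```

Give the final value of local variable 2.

2

bipush -9 → -9
istore 2  → (empty)
bipush 11 → 11
bipush -3 → 11 -3
irem      → 2
istore 2  → (empty)
iload 2   → 2
dup       → 2 2
pop       → 2
bipush 30 → 2 30
pop       → 2
pop       → (empty)
bipush -4 → -4
dup       → -4 -4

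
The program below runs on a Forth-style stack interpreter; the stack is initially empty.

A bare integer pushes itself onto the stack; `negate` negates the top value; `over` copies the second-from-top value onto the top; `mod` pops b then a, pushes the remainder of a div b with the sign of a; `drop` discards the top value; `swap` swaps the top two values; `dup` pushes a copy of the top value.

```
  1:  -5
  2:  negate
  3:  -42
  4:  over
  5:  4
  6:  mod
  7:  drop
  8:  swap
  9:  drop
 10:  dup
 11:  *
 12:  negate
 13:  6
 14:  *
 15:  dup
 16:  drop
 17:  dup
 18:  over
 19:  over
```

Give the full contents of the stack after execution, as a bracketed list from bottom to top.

[-10584, -10584, -10584, -10584]

-5     -> -5
negate -> 5
-42    -> 5 -42
over   -> 5 -42 5
4      -> 5 -42 5 4
mod    -> 5 -42 1
drop   -> 5 -42
swap   -> -42 5
drop   -> -42
dup    -> -42 -42
*      -> 1764
negate -> -1764
6      -> -1764 6
*      -> -10584
dup    -> -10584 -10584
drop   -> -10584
dup    -> -10584 -10584
over   -> -10584 -10584 -10584
over   -> -10584 -10584 -10584 -10584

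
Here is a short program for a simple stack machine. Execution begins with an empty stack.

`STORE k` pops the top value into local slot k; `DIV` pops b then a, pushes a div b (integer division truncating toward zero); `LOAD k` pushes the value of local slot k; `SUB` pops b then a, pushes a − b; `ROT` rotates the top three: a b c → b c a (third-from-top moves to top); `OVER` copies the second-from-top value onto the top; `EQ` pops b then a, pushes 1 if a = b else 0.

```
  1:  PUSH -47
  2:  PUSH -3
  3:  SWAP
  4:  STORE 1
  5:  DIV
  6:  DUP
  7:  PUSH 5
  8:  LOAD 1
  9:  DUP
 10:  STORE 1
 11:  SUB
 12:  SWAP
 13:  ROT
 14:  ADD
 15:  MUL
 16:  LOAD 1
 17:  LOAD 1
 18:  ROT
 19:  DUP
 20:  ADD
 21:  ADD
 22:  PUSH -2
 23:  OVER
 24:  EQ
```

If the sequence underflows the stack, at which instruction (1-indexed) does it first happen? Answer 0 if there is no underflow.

PUSH -47 → [-47]
PUSH -3  → [-47, -3]
SWAP     → [-3, -47]
STORE 1  → [-3]
DIV  — needs 2 operands, stack has 1 → underflow

5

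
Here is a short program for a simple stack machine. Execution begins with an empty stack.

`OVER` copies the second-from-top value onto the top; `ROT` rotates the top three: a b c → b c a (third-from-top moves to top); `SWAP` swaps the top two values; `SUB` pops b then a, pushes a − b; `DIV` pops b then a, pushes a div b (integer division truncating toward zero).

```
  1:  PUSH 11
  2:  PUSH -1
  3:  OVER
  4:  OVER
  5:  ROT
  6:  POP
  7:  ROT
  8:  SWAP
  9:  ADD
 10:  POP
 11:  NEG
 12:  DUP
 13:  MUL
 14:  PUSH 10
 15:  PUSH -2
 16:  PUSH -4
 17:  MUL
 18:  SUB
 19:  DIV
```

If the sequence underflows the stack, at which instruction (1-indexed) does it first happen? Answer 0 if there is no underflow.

PUSH 11 : 11
PUSH -1 : 11 -1
OVER    : 11 -1 11
OVER    : 11 -1 11 -1
ROT     : 11 11 -1 -1
POP     : 11 11 -1
ROT     : 11 -1 11
SWAP    : 11 11 -1
ADD     : 11 10
POP     : 11
NEG     : -11
DUP     : -11 -11
MUL     : 121
PUSH 10 : 121 10
PUSH -2 : 121 10 -2
PUSH -4 : 121 10 -2 -4
MUL     : 121 10 8
SUB     : 121 2
DIV     : 60

0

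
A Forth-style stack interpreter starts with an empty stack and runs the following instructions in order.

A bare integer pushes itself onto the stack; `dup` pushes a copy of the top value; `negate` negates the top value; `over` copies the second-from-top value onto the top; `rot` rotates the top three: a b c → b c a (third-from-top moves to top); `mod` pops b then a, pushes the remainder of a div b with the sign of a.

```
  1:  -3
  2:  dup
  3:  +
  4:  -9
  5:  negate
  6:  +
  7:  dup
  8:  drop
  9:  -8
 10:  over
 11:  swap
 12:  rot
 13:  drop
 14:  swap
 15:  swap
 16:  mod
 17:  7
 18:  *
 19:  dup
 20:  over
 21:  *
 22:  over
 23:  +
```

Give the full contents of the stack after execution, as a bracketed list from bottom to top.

[21, 462]

-3     → -3
dup    → -3 -3
+      → -6
-9     → -6 -9
negate → -6 9
+      → 3
dup    → 3 3
drop   → 3
-8     → 3 -8
over   → 3 -8 3
swap   → 3 3 -8
rot    → 3 -8 3
drop   → 3 -8
swap   → -8 3
swap   → 3 -8
mod    → 3
7      → 3 7
*      → 21
dup    → 21 21
over   → 21 21 21
*      → 21 441
over   → 21 441 21
+      → 21 462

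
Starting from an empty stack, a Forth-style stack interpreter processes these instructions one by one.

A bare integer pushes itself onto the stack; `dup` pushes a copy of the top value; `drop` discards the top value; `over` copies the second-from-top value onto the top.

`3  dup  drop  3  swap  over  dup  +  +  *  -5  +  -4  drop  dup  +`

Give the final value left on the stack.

44

3    : 3
dup  : 3 3
drop : 3
3    : 3 3
swap : 3 3
over : 3 3 3
dup  : 3 3 3 3
+    : 3 3 6
+    : 3 9
*    : 27
-5   : 27 -5
+    : 22
-4   : 22 -4
drop : 22
dup  : 22 22
+    : 44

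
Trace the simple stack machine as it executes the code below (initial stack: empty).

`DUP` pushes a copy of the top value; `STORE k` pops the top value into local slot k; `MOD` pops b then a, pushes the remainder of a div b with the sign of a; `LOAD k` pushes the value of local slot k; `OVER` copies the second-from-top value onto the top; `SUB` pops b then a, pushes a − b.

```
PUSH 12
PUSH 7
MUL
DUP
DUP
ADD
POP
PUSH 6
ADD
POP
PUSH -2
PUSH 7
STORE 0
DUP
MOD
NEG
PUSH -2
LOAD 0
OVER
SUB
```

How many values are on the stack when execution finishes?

PUSH 12 : 12
PUSH 7  : 12 7
MUL     : 84
DUP     : 84 84
DUP     : 84 84 84
ADD     : 84 168
POP     : 84
PUSH 6  : 84 6
ADD     : 90
POP     : (empty)
PUSH -2 : -2
PUSH 7  : -2 7
STORE 0 : -2
DUP     : -2 -2
MOD     : 0
NEG     : 0
PUSH -2 : 0 -2
LOAD 0  : 0 -2 7
OVER    : 0 -2 7 -2
SUB     : 0 -2 9

3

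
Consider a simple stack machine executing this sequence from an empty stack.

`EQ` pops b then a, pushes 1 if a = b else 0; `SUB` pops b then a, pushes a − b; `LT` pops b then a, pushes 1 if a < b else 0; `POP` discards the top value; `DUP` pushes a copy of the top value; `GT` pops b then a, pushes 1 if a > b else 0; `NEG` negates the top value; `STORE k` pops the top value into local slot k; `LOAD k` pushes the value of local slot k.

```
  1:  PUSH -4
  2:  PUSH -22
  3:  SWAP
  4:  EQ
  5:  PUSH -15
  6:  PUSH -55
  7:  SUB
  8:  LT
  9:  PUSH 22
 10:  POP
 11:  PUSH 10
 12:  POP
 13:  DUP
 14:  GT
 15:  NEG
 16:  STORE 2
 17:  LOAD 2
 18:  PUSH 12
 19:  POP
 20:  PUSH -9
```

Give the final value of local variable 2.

PUSH -4  : [-4]
PUSH -22 : [-4, -22]
SWAP     : [-22, -4]
EQ       : [0]
PUSH -15 : [0, -15]
PUSH -55 : [0, -15, -55]
SUB      : [0, 40]
LT       : [1]
PUSH 22  : [1, 22]
POP      : [1]
PUSH 10  : [1, 10]
POP      : [1]
DUP      : [1, 1]
GT       : [0]
NEG      : [0]
STORE 2  : []
LOAD 2   : [0]
PUSH 12  : [0, 12]
POP      : [0]
PUSH -9  : [0, -9]

0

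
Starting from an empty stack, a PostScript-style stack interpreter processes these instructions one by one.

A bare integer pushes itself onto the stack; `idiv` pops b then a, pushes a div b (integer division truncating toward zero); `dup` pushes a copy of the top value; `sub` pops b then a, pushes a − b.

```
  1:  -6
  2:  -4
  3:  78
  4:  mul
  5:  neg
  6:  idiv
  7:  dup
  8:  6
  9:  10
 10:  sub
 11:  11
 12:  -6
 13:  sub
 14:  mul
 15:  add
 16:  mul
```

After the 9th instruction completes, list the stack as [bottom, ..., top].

-6   -> [-6]
-4   -> [-6, -4]
78   -> [-6, -4, 78]
mul  -> [-6, -312]
neg  -> [-6, 312]
idiv -> [0]
dup  -> [0, 0]
6    -> [0, 0, 6]
10   -> [0, 0, 6, 10]

[0, 0, 6, 10]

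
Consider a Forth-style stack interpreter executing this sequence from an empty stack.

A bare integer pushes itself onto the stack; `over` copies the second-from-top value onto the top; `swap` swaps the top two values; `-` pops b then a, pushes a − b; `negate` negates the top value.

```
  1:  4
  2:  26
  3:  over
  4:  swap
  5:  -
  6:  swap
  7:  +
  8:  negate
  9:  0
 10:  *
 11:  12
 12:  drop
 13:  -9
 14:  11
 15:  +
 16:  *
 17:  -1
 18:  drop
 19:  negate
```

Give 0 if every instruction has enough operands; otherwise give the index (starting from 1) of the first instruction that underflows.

4      → [4]
26     → [4, 26]
over   → [4, 26, 4]
swap   → [4, 4, 26]
-      → [4, -22]
swap   → [-22, 4]
+      → [-18]
negate → [18]
0      → [18, 0]
*      → [0]
12     → [0, 12]
drop   → [0]
-9     → [0, -9]
11     → [0, -9, 11]
+      → [0, 2]
*      → [0]
-1     → [0, -1]
drop   → [0]
negate → [0]

0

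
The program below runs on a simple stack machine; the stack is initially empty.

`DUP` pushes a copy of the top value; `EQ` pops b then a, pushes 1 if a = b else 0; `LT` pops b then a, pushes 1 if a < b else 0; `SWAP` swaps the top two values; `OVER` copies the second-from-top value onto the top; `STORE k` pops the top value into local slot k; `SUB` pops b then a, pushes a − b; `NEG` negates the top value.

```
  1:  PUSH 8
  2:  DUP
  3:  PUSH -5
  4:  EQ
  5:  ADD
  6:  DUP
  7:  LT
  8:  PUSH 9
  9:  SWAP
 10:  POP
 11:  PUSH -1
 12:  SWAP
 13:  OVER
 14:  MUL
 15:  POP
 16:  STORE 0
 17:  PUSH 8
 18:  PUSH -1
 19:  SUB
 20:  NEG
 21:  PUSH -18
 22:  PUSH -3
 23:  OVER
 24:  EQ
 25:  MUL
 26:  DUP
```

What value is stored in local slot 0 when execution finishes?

-1

PUSH 8   → [8]
DUP      → [8, 8]
PUSH -5  → [8, 8, -5]
EQ       → [8, 0]
ADD      → [8]
DUP      → [8, 8]
LT       → [0]
PUSH 9   → [0, 9]
SWAP     → [9, 0]
POP      → [9]
PUSH -1  → [9, -1]
SWAP     → [-1, 9]
OVER     → [-1, 9, -1]
MUL      → [-1, -9]
POP      → [-1]
STORE 0  → []
PUSH 8   → [8]
PUSH -1  → [8, -1]
SUB      → [9]
NEG      → [-9]
PUSH -18 → [-9, -18]
PUSH -3  → [-9, -18, -3]
OVER     → [-9, -18, -3, -18]
EQ       → [-9, -18, 0]
MUL      → [-9, 0]
DUP      → [-9, 0, 0]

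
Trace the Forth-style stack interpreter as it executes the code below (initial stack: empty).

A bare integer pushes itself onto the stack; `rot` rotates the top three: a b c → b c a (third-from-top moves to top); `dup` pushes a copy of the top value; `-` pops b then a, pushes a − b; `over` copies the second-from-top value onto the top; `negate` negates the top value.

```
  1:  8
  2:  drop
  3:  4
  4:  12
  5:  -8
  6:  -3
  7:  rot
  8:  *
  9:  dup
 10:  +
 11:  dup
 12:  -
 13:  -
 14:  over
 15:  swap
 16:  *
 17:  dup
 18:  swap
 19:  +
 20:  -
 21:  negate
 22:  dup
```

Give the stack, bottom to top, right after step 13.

8     8
drop  (empty)
4     4
12    4 12
-8    4 12 -8
-3    4 12 -8 -3
rot   4 -8 -3 12
*     4 -8 -36
dup   4 -8 -36 -36
+     4 -8 -72
dup   4 -8 -72 -72
-     4 -8 0
-     4 -8

[4, -8]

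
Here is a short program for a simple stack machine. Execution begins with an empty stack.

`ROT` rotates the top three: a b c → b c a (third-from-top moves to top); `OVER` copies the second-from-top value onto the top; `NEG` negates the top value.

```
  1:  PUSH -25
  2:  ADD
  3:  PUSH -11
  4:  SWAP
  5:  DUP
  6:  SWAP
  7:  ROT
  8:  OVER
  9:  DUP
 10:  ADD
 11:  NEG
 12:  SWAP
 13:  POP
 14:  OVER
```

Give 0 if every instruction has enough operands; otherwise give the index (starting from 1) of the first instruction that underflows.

PUSH -25  -25
ADD  — needs 2 operands, stack has 1 → underflow

2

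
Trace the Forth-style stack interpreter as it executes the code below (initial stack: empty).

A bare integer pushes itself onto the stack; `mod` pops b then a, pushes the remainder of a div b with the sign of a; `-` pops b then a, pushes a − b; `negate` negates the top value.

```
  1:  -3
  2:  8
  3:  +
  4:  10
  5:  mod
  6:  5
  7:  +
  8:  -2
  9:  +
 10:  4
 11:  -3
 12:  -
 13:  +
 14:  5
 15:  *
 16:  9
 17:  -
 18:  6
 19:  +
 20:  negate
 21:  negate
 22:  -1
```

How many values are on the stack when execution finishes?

-3     → [-3]
8      → [-3, 8]
+      → [5]
10     → [5, 10]
mod    → [5]
5      → [5, 5]
+      → [10]
-2     → [10, -2]
+      → [8]
4      → [8, 4]
-3     → [8, 4, -3]
-      → [8, 7]
+      → [15]
5      → [15, 5]
*      → [75]
9      → [75, 9]
-      → [66]
6      → [66, 6]
+      → [72]
negate → [-72]
negate → [72]
-1     → [72, -1]

2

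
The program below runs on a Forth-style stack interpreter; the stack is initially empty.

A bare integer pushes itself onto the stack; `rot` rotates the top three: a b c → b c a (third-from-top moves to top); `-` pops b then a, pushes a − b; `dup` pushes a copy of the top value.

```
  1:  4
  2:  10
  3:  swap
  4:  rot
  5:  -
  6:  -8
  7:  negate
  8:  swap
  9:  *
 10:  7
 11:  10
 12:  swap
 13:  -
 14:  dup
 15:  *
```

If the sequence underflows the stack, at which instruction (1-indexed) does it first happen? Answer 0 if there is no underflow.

4    → [4]
10   → [4, 10]
swap → [10, 4]
rot  — needs 3 operands, stack has 2 → underflow

4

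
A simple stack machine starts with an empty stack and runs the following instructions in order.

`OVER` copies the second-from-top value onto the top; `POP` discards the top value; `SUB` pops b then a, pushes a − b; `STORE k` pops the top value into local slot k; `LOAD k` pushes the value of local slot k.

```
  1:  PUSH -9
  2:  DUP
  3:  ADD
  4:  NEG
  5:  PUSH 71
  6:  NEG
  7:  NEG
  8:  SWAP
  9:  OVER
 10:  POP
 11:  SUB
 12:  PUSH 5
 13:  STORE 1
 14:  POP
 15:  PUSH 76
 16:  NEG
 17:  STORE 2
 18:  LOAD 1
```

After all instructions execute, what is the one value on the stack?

PUSH -9  -9
DUP      -9 -9
ADD      -18
NEG      18
PUSH 71  18 71
NEG      18 -71
NEG      18 71
SWAP     71 18
OVER     71 18 71
POP      71 18
SUB      53
PUSH 5   53 5
STORE 1  53
POP      (empty)
PUSH 76  76
NEG      -76
STORE 2  (empty)
LOAD 1   5

5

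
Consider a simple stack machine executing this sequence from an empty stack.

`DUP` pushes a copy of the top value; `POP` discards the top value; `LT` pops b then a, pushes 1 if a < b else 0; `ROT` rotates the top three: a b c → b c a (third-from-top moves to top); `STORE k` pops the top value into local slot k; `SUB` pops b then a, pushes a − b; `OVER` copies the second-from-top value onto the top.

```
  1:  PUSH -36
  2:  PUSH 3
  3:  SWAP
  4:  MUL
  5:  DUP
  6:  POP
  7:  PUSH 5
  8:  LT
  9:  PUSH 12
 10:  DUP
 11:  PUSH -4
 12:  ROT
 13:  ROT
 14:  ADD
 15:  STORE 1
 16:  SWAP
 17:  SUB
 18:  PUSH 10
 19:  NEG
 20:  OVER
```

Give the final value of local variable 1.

PUSH -36 : -36
PUSH 3   : -36 3
SWAP     : 3 -36
MUL      : -108
DUP      : -108 -108
POP      : -108
PUSH 5   : -108 5
LT       : 1
PUSH 12  : 1 12
DUP      : 1 12 12
PUSH -4  : 1 12 12 -4
ROT      : 1 12 -4 12
ROT      : 1 -4 12 12
ADD      : 1 -4 24
STORE 1  : 1 -4
SWAP     : -4 1
SUB      : -5
PUSH 10  : -5 10
NEG      : -5 -10
OVER     : -5 -10 -5

24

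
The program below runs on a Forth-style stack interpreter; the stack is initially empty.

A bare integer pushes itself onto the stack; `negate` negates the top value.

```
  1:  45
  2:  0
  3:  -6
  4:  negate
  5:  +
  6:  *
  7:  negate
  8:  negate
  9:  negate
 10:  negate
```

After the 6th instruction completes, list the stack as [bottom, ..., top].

[270]

45     : [45]
0      : [45, 0]
-6     : [45, 0, -6]
negate : [45, 0, 6]
+      : [45, 6]
*      : [270]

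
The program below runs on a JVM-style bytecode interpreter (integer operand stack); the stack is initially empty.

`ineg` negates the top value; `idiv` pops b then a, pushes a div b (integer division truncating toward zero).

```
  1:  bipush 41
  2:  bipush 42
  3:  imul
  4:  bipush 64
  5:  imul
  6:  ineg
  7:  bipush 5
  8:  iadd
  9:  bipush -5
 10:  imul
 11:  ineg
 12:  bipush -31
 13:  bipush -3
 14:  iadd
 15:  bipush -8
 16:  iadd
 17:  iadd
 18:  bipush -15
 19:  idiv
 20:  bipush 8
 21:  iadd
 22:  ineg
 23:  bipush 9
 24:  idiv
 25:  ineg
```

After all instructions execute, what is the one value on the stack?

bipush 41  : 41
bipush 42  : 41 42
imul       : 1722
bipush 64  : 1722 64
imul       : 110208
ineg       : -110208
bipush 5   : -110208 5
iadd       : -110203
bipush -5  : -110203 -5
imul       : 551015
ineg       : -551015
bipush -31 : -551015 -31
bipush -3  : -551015 -31 -3
iadd       : -551015 -34
bipush -8  : -551015 -34 -8
iadd       : -551015 -42
iadd       : -551057
bipush -15 : -551057 -15
idiv       : 36737
bipush 8   : 36737 8
iadd       : 36745
ineg       : -36745
bipush 9   : -36745 9
idiv       : -4082
ineg       : 4082

4082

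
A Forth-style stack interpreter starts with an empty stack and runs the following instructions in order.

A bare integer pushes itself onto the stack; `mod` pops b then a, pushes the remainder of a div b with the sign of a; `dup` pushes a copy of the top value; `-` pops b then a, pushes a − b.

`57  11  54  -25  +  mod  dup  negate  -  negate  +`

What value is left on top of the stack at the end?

57     : [57]
11     : [57, 11]
54     : [57, 11, 54]
-25    : [57, 11, 54, -25]
+      : [57, 11, 29]
mod    : [57, 11]
dup    : [57, 11, 11]
negate : [57, 11, -11]
-      : [57, 22]
negate : [57, -22]
+      : [35]

35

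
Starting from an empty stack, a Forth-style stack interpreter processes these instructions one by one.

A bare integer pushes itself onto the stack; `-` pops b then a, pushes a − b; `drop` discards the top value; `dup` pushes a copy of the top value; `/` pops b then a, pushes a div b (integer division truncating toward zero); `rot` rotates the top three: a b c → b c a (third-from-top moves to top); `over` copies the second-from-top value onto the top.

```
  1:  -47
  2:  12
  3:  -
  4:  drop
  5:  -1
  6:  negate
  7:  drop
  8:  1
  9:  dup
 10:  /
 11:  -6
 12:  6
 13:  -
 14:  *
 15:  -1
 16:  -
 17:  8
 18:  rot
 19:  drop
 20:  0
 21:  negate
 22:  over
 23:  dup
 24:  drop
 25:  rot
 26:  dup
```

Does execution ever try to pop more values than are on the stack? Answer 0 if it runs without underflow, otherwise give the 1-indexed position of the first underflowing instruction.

18

-47     [-47]
12      [-47, 12]
-       [-59]
drop    []
-1      [-1]
negate  [1]
drop    []
1       [1]
dup     [1, 1]
/       [1]
-6      [1, -6]
6       [1, -6, 6]
-       [1, -12]
*       [-12]
-1      [-12, -1]
-       [-11]
8       [-11, 8]
rot  — needs 3 operands, stack has 2 → underflow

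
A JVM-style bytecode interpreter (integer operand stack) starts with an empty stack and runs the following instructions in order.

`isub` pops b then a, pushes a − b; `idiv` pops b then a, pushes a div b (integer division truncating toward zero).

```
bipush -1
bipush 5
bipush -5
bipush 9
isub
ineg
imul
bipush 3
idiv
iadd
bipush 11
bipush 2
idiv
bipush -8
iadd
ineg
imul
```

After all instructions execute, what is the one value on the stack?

66

bipush -1  -1
bipush 5   -1 5
bipush -5  -1 5 -5
bipush 9   -1 5 -5 9
isub       -1 5 -14
ineg       -1 5 14
imul       -1 70
bipush 3   -1 70 3
idiv       -1 23
iadd       22
bipush 11  22 11
bipush 2   22 11 2
idiv       22 5
bipush -8  22 5 -8
iadd       22 -3
ineg       22 3
imul       66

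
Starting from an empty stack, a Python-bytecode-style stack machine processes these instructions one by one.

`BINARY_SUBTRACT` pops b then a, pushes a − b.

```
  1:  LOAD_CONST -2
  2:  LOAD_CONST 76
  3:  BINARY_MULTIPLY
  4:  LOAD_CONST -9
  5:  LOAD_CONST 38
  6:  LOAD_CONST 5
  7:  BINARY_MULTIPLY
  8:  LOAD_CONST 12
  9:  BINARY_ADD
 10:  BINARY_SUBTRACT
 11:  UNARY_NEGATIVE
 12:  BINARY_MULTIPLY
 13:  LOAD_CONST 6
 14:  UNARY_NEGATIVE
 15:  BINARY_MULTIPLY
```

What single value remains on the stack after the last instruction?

LOAD_CONST -2   -> [-2]
LOAD_CONST 76   -> [-2, 76]
BINARY_MULTIPLY -> [-152]
LOAD_CONST -9   -> [-152, -9]
LOAD_CONST 38   -> [-152, -9, 38]
LOAD_CONST 5    -> [-152, -9, 38, 5]
BINARY_MULTIPLY -> [-152, -9, 190]
LOAD_CONST 12   -> [-152, -9, 190, 12]
BINARY_ADD      -> [-152, -9, 202]
BINARY_SUBTRACT -> [-152, -211]
UNARY_NEGATIVE  -> [-152, 211]
BINARY_MULTIPLY -> [-32072]
LOAD_CONST 6    -> [-32072, 6]
UNARY_NEGATIVE  -> [-32072, -6]
BINARY_MULTIPLY -> [192432]

192432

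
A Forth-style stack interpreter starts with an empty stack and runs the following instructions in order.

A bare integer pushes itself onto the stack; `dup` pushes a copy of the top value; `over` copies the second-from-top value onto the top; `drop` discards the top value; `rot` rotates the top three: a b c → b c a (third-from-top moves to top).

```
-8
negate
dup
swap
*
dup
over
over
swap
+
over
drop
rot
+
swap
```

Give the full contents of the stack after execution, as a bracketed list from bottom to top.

-8     -> [-8]
negate -> [8]
dup    -> [8, 8]
swap   -> [8, 8]
*      -> [64]
dup    -> [64, 64]
over   -> [64, 64, 64]
over   -> [64, 64, 64, 64]
swap   -> [64, 64, 64, 64]
+      -> [64, 64, 128]
over   -> [64, 64, 128, 64]
drop   -> [64, 64, 128]
rot    -> [64, 128, 64]
+      -> [64, 192]
swap   -> [192, 64]

[192, 64]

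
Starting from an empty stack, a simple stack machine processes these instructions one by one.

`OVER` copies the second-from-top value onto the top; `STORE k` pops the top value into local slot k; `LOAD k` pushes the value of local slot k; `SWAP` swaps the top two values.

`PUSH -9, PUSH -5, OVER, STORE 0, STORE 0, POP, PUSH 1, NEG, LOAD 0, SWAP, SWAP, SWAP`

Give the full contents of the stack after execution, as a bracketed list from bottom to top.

PUSH -9 → [-9]
PUSH -5 → [-9, -5]
OVER    → [-9, -5, -9]
STORE 0 → [-9, -5]
STORE 0 → [-9]
POP     → []
PUSH 1  → [1]
NEG     → [-1]
LOAD 0  → [-1, -5]
SWAP    → [-5, -1]
SWAP    → [-1, -5]
SWAP    → [-5, -1]

[-5, -1]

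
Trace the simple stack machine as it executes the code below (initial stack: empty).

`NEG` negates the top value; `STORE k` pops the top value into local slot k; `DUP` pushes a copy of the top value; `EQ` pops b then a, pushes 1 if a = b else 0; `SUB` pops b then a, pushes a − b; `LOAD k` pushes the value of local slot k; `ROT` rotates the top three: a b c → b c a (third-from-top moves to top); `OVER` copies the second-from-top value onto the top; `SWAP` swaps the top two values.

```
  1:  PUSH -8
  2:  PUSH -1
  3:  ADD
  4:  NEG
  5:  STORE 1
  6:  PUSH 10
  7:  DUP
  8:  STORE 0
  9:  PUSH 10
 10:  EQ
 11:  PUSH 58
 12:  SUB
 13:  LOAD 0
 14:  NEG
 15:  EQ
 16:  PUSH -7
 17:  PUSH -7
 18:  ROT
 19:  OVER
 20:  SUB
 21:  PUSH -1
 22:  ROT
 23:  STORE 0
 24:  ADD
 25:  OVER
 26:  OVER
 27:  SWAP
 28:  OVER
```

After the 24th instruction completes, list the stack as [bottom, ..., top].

[-7, 6]

PUSH -8 → [-8]
PUSH -1 → [-8, -1]
ADD     → [-9]
NEG     → [9]
STORE 1 → []
PUSH 10 → [10]
DUP     → [10, 10]
STORE 0 → [10]
PUSH 10 → [10, 10]
EQ      → [1]
PUSH 58 → [1, 58]
SUB     → [-57]
LOAD 0  → [-57, 10]
NEG     → [-57, -10]
EQ      → [0]
PUSH -7 → [0, -7]
PUSH -7 → [0, -7, -7]
ROT     → [-7, -7, 0]
OVER    → [-7, -7, 0, -7]
SUB     → [-7, -7, 7]
PUSH -1 → [-7, -7, 7, -1]
ROT     → [-7, 7, -1, -7]
STORE 0 → [-7, 7, -1]
ADD     → [-7, 6]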